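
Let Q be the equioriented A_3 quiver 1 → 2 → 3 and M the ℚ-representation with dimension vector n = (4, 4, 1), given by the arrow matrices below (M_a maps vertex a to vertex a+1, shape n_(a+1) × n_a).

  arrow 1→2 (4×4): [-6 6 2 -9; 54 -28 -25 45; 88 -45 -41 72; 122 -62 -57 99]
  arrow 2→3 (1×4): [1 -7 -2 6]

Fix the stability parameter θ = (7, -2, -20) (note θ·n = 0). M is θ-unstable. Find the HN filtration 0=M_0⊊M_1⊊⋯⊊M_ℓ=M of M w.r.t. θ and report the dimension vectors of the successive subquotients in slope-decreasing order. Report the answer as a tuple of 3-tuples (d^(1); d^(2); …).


Interval decomposition of M: I[1,1], I[1,2]^2, I[1,3], I[2,2].
HN type (ℓ=4): μ^(1)=7; μ^(2)=5/2; μ^(3)=-2; μ^(4)=-5

((1, 0, 0); (2, 2, 0); (0, 1, 0); (1, 1, 1))


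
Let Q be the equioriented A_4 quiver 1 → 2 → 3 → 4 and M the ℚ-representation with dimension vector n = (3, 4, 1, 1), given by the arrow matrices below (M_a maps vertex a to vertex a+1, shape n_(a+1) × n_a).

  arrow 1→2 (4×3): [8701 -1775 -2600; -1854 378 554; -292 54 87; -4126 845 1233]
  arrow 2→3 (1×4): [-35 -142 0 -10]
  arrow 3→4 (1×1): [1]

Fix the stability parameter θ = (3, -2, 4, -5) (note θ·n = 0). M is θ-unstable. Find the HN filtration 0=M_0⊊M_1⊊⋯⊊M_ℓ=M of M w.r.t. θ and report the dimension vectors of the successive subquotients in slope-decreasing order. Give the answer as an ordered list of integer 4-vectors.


Barcode: M ≅ I[1,2]^2, I[1,4], I[2,2]. HN layers by μ_θ (3 steps, strictly decreasing):
  μ^(1)=1/2; μ^(2)=0; μ^(3)=-2

((2, 2, 0, 0); (1, 1, 1, 1); (0, 1, 0, 0))


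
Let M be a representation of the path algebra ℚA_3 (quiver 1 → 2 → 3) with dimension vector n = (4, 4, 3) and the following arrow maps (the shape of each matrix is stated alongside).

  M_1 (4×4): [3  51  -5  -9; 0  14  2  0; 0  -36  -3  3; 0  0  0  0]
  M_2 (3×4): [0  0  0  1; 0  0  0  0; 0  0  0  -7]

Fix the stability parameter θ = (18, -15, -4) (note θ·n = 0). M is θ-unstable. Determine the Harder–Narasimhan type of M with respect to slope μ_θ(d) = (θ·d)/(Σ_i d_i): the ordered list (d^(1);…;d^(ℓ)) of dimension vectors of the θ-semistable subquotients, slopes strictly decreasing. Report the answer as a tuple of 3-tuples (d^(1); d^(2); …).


Via rank(M_{q-1}∘⋯∘M_p): M ≅ I[1,1], I[1,2]^3, I[2,3], I[3,3]^2.
μ_θ-semistable layers: μ^(1)=18; μ^(2)=3/2; μ^(3)=-4; μ^(4)=-15

((1, 0, 0); (3, 3, 0); (0, 0, 3); (0, 1, 0))


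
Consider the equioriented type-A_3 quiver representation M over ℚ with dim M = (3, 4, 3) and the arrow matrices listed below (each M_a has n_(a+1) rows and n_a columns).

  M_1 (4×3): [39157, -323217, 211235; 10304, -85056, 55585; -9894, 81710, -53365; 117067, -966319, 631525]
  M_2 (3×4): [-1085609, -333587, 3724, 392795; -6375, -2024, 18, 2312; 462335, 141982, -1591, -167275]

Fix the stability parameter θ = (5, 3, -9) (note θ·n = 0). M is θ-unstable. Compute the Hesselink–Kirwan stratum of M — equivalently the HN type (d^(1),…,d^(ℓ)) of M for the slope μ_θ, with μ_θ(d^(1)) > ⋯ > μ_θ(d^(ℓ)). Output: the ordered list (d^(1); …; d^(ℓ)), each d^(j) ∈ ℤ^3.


Barcode: M ≅ I[1,1], I[1,3]^2, I[2,2], I[2,3]. HN layers by μ_θ (4 steps, strictly decreasing):
  μ^(1)=5; μ^(2)=3; μ^(3)=-1/3; μ^(4)=-3

((1, 0, 0); (0, 1, 0); (2, 2, 2); (0, 1, 1))


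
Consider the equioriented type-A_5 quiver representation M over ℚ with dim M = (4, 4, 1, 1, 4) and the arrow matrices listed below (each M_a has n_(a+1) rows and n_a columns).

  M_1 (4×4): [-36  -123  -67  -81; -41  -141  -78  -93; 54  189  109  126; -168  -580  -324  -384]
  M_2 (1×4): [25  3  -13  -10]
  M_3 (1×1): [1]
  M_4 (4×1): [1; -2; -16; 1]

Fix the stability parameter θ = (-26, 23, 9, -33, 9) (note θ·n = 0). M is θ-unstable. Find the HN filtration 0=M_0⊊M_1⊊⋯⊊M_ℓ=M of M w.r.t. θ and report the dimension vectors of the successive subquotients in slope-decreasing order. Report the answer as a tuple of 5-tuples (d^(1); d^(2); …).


Via rank(M_{q-1}∘⋯∘M_p): M ≅ I[1,1], I[1,2]^2, I[1,5], I[2,2], I[5,5]^3.
μ_θ-semistable layers: μ^(1)=23; μ^(2)=9; μ^(3)=-1/3; μ^(4)=-26

((0, 3, 0, 0, 0); (0, 0, 0, 0, 4); (0, 1, 1, 1, 0); (4, 0, 0, 0, 0))


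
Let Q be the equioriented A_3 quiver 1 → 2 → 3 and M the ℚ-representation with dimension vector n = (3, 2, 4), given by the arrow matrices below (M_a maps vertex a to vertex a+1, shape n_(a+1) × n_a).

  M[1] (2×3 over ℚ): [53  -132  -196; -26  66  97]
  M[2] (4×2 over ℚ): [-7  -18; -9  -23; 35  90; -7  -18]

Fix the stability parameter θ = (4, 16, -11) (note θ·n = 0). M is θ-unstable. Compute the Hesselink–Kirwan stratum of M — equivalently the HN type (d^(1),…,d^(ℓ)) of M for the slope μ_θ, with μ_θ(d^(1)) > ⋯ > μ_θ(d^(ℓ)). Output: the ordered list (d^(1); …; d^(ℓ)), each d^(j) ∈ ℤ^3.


Barcode: M ≅ I[1,1], I[1,3]^2, I[3,3]^2. HN layers by μ_θ (3 steps, strictly decreasing):
  μ^(1)=4; μ^(2)=3; μ^(3)=-11

((1, 0, 0); (2, 2, 2); (0, 0, 2))


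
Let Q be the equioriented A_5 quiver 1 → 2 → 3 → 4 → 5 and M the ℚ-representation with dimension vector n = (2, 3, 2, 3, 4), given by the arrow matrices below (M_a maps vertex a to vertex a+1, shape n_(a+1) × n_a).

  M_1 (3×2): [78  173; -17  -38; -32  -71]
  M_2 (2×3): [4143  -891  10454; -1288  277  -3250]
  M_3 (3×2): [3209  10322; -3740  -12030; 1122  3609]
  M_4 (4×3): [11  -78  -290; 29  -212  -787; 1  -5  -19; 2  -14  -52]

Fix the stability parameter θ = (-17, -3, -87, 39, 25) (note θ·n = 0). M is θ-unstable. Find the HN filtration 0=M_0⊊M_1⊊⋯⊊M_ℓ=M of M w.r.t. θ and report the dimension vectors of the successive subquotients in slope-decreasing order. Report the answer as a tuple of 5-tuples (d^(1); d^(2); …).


Interval decomposition of M: I[1,5]^2, I[2,2], I[4,5], I[5,5].
HN type (ℓ=4): μ^(1)=32; μ^(2)=25; μ^(3)=-3; μ^(4)=-107/3

((0, 0, 0, 3, 3); (0, 0, 0, 0, 1); (0, 1, 0, 0, 0); (2, 2, 2, 0, 0))


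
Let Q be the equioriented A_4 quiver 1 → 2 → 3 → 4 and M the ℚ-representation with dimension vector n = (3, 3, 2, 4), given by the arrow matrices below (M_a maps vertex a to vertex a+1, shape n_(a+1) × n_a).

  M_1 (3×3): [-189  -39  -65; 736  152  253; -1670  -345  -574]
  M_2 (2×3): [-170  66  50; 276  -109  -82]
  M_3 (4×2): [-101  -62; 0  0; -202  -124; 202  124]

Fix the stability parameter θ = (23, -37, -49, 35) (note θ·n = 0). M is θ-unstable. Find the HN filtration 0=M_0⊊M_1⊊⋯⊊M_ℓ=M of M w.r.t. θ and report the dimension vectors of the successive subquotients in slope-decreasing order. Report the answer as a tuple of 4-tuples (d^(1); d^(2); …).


Barcode: M ≅ I[1,2], I[1,3], I[1,4], I[4,4]^3. HN layers by μ_θ (3 steps, strictly decreasing):
  μ^(1)=35; μ^(2)=-7; μ^(3)=-21

((0, 0, 0, 4); (1, 1, 0, 0); (2, 2, 2, 0))


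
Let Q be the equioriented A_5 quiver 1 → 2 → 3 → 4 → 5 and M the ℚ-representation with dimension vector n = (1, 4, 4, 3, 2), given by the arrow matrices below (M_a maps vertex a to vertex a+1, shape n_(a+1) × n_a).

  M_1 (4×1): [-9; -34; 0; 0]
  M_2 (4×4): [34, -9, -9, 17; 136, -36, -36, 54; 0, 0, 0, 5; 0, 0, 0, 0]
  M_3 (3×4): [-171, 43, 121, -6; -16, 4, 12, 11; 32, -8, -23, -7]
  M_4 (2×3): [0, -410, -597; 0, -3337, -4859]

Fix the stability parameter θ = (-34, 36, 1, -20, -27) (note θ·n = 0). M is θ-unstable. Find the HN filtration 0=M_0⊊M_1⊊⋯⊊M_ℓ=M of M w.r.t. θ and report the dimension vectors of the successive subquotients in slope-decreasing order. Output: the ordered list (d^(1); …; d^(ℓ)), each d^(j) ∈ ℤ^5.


Interval decomposition of M: I[1,2], I[2,2], I[2,4], I[2,5], I[3,3], I[3,5].
HN type (ℓ=6): μ^(1)=36; μ^(2)=17/3; μ^(3)=1; μ^(4)=-5/2; μ^(5)=-46/3; μ^(6)=-34

((0, 2, 0, 0, 0); (0, 1, 1, 1, 0); (0, 0, 1, 0, 0); (0, 1, 1, 1, 1); (0, 0, 1, 1, 1); (1, 0, 0, 0, 0))


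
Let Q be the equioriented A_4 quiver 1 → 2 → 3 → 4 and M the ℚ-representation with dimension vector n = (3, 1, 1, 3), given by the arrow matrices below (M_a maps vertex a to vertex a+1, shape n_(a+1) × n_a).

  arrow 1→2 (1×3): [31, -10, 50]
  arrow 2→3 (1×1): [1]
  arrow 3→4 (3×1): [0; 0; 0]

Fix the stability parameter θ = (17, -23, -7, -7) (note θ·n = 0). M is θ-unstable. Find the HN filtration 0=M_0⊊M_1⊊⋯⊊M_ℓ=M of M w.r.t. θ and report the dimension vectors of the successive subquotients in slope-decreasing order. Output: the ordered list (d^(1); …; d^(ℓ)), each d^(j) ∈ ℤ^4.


Barcode: M ≅ I[1,1]^2, I[1,3], I[4,4]^3. HN layers by μ_θ (3 steps, strictly decreasing):
  μ^(1)=17; μ^(2)=-13/3; μ^(3)=-7

((2, 0, 0, 0); (1, 1, 1, 0); (0, 0, 0, 3))


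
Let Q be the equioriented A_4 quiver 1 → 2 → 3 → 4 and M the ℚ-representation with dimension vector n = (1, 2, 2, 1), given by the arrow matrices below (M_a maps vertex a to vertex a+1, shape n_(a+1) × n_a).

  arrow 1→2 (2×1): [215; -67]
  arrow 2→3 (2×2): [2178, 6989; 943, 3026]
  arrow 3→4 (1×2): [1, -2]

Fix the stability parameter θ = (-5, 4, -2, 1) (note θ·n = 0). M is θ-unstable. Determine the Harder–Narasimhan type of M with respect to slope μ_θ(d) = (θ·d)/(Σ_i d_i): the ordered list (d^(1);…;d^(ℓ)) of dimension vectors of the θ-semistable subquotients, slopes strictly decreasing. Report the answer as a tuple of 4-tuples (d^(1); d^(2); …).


Barcode: M ≅ I[1,4], I[2,3]. HN layers by μ_θ (2 steps, strictly decreasing):
  μ^(1)=1; μ^(2)=-5

((0, 2, 2, 1); (1, 0, 0, 0))


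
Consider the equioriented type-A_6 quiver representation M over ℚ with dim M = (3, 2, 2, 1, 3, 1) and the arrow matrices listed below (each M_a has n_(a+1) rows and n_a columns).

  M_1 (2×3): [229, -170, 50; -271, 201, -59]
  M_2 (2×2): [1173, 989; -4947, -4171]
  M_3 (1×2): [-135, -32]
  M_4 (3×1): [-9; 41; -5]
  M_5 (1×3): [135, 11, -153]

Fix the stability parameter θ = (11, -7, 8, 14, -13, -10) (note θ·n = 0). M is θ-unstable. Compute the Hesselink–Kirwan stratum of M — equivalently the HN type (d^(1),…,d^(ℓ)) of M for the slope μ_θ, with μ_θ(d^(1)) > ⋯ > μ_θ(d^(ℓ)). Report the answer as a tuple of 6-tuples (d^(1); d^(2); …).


Via rank(M_{q-1}∘⋯∘M_p): M ≅ I[1,1], I[1,2], I[1,6], I[3,3], I[5,5]^2.
μ_θ-semistable layers: μ^(1)=11; μ^(2)=8; μ^(3)=2; μ^(4)=1/2; μ^(5)=-13

((1, 0, 0, 0, 0, 0); (0, 0, 1, 0, 0, 0); (1, 1, 0, 0, 0, 0); (1, 1, 1, 1, 1, 1); (0, 0, 0, 0, 2, 0))


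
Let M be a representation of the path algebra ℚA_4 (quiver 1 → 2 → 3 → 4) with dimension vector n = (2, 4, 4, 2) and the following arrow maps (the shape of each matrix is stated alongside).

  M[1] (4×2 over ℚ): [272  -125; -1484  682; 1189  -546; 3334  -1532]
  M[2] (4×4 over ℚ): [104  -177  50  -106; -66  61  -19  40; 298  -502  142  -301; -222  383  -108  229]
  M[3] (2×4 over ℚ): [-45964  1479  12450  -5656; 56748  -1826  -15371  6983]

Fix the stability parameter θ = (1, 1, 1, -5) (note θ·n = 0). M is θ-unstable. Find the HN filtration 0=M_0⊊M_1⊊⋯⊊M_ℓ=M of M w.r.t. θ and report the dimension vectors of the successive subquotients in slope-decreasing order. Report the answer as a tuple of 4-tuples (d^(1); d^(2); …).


Interval decomposition of M: I[1,4]^2, I[2,2], I[2,3], I[3,3].
HN type (ℓ=2): μ^(1)=1; μ^(2)=-1/2

((0, 2, 2, 0); (2, 2, 2, 2))


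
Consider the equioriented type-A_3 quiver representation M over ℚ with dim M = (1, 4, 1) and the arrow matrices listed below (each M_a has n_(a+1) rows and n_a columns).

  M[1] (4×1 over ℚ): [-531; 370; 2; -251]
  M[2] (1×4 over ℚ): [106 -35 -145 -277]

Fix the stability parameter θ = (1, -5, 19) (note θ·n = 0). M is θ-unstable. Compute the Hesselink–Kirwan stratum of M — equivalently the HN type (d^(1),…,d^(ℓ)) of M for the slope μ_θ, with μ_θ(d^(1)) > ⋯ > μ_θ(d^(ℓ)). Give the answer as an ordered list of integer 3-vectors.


Interval decomposition of M: I[1,3], I[2,2]^3.
HN type (ℓ=3): μ^(1)=19; μ^(2)=-2; μ^(3)=-5

((0, 0, 1); (1, 1, 0); (0, 3, 0))


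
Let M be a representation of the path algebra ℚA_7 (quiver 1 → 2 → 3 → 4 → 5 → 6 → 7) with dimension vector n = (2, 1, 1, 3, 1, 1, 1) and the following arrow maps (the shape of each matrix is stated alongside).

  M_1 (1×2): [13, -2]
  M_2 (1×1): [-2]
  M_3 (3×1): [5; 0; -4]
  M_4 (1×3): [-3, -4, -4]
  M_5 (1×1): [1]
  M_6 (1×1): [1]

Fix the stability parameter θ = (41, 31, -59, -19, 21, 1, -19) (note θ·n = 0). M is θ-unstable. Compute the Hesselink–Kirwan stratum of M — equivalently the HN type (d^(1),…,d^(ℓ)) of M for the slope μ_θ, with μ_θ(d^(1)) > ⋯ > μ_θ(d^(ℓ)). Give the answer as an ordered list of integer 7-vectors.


Via rank(M_{q-1}∘⋯∘M_p): M ≅ I[1,1], I[1,7], I[4,4]^2.
μ_θ-semistable layers: μ^(1)=41; μ^(2)=1; μ^(3)=-3/2; μ^(4)=-19

((1, 0, 0, 0, 0, 0, 0); (0, 0, 0, 0, 1, 1, 1); (1, 1, 1, 1, 0, 0, 0); (0, 0, 0, 2, 0, 0, 0))


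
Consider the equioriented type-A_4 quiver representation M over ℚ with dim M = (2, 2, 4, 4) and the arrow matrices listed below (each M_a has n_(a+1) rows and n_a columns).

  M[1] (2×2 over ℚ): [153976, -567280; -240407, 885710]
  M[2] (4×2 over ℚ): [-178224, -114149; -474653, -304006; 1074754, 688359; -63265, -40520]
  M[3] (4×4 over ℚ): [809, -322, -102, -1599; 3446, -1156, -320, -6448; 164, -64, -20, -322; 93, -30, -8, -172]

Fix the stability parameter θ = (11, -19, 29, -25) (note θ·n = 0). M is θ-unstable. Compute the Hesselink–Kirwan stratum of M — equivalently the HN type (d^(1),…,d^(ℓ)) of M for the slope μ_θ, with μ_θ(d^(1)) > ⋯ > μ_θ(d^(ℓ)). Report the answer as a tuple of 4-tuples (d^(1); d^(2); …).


Barcode: M ≅ I[1,1], I[1,4], I[2,4], I[3,3]^2, I[4,4]^2. HN layers by μ_θ (6 steps, strictly decreasing):
  μ^(1)=29; μ^(2)=11; μ^(3)=2; μ^(4)=-4; μ^(5)=-19; μ^(6)=-25

((0, 0, 2, 0); (1, 0, 0, 0); (0, 0, 2, 2); (1, 1, 0, 0); (0, 1, 0, 0); (0, 0, 0, 2))


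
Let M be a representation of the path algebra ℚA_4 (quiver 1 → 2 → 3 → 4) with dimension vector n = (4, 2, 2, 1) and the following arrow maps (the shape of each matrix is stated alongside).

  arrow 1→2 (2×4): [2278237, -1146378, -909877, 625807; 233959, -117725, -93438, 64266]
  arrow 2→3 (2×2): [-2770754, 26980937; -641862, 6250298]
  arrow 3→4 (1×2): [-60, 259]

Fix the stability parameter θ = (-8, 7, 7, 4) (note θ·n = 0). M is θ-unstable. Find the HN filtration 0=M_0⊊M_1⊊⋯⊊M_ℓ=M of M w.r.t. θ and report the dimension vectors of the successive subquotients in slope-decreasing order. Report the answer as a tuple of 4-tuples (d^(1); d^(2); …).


Barcode: M ≅ I[1,1]^2, I[1,3], I[1,4]. HN layers by μ_θ (3 steps, strictly decreasing):
  μ^(1)=7; μ^(2)=6; μ^(3)=-8

((0, 1, 1, 0); (0, 1, 1, 1); (4, 0, 0, 0))


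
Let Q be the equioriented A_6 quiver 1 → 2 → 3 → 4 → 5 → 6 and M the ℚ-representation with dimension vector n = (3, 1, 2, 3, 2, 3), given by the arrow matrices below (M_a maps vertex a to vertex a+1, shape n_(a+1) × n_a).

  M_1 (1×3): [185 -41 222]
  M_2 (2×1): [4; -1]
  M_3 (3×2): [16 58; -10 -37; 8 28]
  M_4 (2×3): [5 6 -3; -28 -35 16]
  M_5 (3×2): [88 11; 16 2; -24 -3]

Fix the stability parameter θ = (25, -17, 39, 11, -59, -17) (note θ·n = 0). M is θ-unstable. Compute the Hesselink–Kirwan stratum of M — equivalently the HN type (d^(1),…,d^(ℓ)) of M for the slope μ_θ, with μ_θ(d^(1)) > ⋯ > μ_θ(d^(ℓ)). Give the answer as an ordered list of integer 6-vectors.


Via rank(M_{q-1}∘⋯∘M_p): M ≅ I[1,1]^2, I[1,6], I[3,5], I[4,4], I[6,6]^2.
μ_θ-semistable layers: μ^(1)=25; μ^(2)=11; μ^(3)=-3; μ^(4)=-17

((2, 0, 0, 0, 0, 0); (0, 0, 0, 1, 0, 0); (1, 1, 2, 2, 2, 1); (0, 0, 0, 0, 0, 2))


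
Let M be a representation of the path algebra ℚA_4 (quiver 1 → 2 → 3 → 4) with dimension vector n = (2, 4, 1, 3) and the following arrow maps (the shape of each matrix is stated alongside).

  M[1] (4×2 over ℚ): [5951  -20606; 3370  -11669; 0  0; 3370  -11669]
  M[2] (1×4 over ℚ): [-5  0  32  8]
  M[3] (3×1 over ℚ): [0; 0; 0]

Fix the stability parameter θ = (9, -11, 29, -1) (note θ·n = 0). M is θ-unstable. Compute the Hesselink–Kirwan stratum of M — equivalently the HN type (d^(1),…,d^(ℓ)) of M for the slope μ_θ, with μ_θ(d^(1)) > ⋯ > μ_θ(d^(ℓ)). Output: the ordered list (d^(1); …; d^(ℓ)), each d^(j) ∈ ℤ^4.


Barcode: M ≅ I[1,2], I[1,3], I[2,2]^2, I[4,4]^3. HN layers by μ_θ (3 steps, strictly decreasing):
  μ^(1)=29; μ^(2)=-1; μ^(3)=-11

((0, 0, 1, 0); (2, 2, 0, 3); (0, 2, 0, 0))


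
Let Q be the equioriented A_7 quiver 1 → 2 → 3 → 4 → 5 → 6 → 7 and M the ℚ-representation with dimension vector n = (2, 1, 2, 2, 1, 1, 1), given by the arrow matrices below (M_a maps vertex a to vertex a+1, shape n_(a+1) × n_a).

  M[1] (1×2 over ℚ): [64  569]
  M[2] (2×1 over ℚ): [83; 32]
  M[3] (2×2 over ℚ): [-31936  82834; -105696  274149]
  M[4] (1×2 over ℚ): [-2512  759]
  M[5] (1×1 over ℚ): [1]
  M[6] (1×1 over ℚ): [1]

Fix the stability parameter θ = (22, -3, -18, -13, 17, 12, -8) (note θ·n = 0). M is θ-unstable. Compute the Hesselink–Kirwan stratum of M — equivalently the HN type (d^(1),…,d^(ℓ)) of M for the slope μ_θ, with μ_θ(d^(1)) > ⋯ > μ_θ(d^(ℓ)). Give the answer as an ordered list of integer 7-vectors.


Interval decomposition of M: I[1,1], I[1,3], I[3,7], I[4,4].
HN type (ℓ=5): μ^(1)=22; μ^(2)=7; μ^(3)=1/3; μ^(4)=-13; μ^(5)=-18

((1, 0, 0, 0, 0, 0, 0); (0, 0, 0, 0, 1, 1, 1); (1, 1, 1, 0, 0, 0, 0); (0, 0, 0, 2, 0, 0, 0); (0, 0, 1, 0, 0, 0, 0))


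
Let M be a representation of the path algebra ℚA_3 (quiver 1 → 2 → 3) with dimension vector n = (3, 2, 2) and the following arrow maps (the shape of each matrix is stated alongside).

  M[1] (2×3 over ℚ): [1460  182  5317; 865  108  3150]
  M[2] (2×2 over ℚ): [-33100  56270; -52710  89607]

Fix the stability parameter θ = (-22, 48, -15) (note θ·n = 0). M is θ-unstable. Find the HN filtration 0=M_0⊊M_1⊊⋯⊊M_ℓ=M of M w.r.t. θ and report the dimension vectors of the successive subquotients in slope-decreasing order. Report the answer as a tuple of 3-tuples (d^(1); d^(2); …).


Barcode: M ≅ I[1,1], I[1,2], I[1,3], I[3,3]. HN layers by μ_θ (4 steps, strictly decreasing):
  μ^(1)=48; μ^(2)=33/2; μ^(3)=-15; μ^(4)=-22

((0, 1, 0); (0, 1, 1); (0, 0, 1); (3, 0, 0))


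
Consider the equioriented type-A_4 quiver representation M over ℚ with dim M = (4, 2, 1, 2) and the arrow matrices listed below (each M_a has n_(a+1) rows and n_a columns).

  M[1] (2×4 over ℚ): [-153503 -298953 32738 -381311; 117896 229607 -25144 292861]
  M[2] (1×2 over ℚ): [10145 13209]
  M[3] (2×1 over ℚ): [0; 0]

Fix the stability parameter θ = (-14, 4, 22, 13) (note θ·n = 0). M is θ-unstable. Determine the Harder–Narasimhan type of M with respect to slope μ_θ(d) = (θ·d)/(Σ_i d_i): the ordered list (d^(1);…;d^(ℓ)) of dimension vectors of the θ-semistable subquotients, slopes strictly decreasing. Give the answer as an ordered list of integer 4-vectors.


Via rank(M_{q-1}∘⋯∘M_p): M ≅ I[1,1]^2, I[1,2], I[1,3], I[4,4]^2.
μ_θ-semistable layers: μ^(1)=22; μ^(2)=13; μ^(3)=4; μ^(4)=-14

((0, 0, 1, 0); (0, 0, 0, 2); (0, 2, 0, 0); (4, 0, 0, 0))


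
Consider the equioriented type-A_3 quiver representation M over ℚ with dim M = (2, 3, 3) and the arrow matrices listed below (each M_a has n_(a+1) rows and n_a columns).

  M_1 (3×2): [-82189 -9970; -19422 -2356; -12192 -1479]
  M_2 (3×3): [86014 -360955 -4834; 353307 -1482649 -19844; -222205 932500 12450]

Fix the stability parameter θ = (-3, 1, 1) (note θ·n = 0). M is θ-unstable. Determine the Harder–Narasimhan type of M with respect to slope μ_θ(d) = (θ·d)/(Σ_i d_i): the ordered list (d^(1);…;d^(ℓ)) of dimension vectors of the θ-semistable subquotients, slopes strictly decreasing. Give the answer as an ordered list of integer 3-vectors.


Barcode: M ≅ I[1,3]^2, I[2,3]. HN layers by μ_θ (2 steps, strictly decreasing):
  μ^(1)=1; μ^(2)=-3

((0, 3, 3); (2, 0, 0))


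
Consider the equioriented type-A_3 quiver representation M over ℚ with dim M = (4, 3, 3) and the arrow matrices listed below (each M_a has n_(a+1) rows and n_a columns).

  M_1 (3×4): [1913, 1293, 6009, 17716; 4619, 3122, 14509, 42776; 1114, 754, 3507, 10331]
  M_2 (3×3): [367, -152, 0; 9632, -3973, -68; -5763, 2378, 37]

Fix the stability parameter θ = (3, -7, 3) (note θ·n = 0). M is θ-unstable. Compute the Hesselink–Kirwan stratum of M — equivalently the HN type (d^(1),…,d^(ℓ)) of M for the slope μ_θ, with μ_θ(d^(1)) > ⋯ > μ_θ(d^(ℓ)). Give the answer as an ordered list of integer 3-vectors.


Via rank(M_{q-1}∘⋯∘M_p): M ≅ I[1,1], I[1,3]^3.
μ_θ-semistable layers: μ^(1)=3; μ^(2)=-2

((1, 0, 3); (3, 3, 0))


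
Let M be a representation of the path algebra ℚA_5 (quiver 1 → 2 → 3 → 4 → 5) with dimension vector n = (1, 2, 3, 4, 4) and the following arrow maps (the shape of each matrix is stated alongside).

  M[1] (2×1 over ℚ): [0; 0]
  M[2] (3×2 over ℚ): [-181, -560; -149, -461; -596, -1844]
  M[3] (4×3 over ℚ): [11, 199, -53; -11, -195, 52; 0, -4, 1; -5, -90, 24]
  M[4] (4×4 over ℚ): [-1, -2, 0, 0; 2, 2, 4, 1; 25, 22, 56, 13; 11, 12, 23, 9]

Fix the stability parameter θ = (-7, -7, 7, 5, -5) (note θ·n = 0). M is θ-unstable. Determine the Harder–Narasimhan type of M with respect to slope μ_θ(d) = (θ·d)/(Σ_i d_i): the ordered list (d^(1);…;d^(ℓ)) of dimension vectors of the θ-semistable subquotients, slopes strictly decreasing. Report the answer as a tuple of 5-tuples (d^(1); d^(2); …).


Barcode: M ≅ I[1,1], I[2,5]^2, I[3,5], I[4,5]. HN layers by μ_θ (3 steps, strictly decreasing):
  μ^(1)=7/3; μ^(2)=0; μ^(3)=-7

((0, 0, 3, 3, 3); (0, 0, 0, 1, 1); (1, 2, 0, 0, 0))


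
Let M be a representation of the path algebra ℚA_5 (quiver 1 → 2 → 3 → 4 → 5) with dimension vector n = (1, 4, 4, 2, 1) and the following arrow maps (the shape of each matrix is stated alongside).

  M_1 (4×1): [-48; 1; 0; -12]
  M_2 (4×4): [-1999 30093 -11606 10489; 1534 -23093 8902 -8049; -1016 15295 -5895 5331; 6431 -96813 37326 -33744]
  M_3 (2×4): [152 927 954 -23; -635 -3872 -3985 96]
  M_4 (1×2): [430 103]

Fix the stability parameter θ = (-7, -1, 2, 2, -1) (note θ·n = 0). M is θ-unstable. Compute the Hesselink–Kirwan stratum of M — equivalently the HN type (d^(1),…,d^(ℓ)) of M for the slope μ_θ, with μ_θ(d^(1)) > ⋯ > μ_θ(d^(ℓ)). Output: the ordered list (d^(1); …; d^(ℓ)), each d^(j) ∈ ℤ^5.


Via rank(M_{q-1}∘⋯∘M_p): M ≅ I[1,5], I[2,3]^2, I[2,4].
μ_θ-semistable layers: μ^(1)=2; μ^(2)=1; μ^(3)=-1; μ^(4)=-7

((0, 0, 3, 1, 0); (0, 0, 1, 1, 1); (0, 4, 0, 0, 0); (1, 0, 0, 0, 0))


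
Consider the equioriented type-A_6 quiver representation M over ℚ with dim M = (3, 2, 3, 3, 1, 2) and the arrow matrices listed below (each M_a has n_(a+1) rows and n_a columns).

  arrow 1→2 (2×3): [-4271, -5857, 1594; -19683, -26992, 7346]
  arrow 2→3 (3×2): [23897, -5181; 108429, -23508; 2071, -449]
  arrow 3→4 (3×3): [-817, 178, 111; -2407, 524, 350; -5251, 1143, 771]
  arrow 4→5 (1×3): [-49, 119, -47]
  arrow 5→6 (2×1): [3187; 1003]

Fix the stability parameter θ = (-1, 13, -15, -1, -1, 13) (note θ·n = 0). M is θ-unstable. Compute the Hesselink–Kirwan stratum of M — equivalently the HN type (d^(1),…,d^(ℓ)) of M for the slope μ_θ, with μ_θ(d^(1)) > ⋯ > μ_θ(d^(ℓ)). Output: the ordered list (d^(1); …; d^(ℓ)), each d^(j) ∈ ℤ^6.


Interval decomposition of M: I[1,1], I[1,4], I[1,6], I[3,4], I[6,6].
HN type (ℓ=3): μ^(1)=13; μ^(2)=-1; μ^(3)=-15

((0, 0, 0, 0, 0, 2); (3, 2, 2, 3, 1, 0); (0, 0, 1, 0, 0, 0))


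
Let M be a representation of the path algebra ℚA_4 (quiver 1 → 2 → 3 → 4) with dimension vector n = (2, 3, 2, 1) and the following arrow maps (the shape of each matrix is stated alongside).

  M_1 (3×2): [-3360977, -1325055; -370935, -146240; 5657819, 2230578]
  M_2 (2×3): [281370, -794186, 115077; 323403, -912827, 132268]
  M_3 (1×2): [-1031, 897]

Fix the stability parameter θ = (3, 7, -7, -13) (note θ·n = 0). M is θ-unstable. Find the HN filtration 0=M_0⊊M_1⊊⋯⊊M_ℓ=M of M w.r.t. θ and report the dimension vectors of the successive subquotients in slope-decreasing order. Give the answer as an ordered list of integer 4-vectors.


Interval decomposition of M: I[1,3], I[1,4], I[2,2].
HN type (ℓ=3): μ^(1)=7; μ^(2)=1; μ^(3)=-5/2

((0, 1, 0, 0); (1, 1, 1, 0); (1, 1, 1, 1))


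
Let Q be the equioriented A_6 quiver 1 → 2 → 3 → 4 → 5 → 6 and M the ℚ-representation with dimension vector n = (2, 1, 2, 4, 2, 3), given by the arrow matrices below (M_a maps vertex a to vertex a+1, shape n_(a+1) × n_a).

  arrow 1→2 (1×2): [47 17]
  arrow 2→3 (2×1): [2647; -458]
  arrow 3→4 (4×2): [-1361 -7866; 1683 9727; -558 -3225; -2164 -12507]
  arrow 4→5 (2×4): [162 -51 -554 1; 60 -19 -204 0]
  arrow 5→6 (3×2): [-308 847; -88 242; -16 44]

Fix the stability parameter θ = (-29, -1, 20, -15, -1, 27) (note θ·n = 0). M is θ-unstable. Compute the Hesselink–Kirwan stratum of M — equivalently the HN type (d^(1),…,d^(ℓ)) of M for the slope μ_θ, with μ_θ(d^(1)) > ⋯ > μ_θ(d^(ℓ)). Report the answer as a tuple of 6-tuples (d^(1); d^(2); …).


Via rank(M_{q-1}∘⋯∘M_p): M ≅ I[1,1], I[1,6], I[3,5], I[4,4]^2, I[6,6]^2.
μ_θ-semistable layers: μ^(1)=27; μ^(2)=4/3; μ^(3)=-1; μ^(4)=-15; μ^(5)=-29

((0, 0, 0, 0, 0, 3); (0, 0, 2, 2, 2, 0); (0, 1, 0, 0, 0, 0); (0, 0, 0, 2, 0, 0); (2, 0, 0, 0, 0, 0))


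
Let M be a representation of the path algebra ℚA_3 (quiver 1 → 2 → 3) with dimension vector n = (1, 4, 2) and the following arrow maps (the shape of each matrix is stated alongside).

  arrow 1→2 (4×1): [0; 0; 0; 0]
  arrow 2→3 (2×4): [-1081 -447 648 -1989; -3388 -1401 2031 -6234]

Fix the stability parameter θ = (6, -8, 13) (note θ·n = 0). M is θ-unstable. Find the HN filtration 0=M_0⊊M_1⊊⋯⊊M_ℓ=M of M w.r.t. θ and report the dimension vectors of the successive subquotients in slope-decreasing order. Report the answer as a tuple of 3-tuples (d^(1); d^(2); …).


Barcode: M ≅ I[1,1], I[2,2]^2, I[2,3]^2. HN layers by μ_θ (3 steps, strictly decreasing):
  μ^(1)=13; μ^(2)=6; μ^(3)=-8

((0, 0, 2); (1, 0, 0); (0, 4, 0))


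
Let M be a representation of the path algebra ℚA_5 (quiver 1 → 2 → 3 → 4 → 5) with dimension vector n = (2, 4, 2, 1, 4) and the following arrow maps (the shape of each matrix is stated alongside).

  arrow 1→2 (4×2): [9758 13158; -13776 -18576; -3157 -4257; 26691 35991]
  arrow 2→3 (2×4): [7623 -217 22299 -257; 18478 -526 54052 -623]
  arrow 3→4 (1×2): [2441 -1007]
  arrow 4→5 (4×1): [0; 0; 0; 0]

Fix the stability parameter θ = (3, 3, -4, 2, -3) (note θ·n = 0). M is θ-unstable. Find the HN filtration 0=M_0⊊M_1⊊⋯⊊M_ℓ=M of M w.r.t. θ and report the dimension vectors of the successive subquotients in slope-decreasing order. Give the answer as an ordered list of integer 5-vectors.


Interval decomposition of M: I[1,1], I[1,4], I[2,2]^2, I[2,3], I[5,5]^4.
HN type (ℓ=5): μ^(1)=3; μ^(2)=2; μ^(3)=2/3; μ^(4)=-1/2; μ^(5)=-3

((1, 2, 0, 0, 0); (0, 0, 0, 1, 0); (1, 1, 1, 0, 0); (0, 1, 1, 0, 0); (0, 0, 0, 0, 4))


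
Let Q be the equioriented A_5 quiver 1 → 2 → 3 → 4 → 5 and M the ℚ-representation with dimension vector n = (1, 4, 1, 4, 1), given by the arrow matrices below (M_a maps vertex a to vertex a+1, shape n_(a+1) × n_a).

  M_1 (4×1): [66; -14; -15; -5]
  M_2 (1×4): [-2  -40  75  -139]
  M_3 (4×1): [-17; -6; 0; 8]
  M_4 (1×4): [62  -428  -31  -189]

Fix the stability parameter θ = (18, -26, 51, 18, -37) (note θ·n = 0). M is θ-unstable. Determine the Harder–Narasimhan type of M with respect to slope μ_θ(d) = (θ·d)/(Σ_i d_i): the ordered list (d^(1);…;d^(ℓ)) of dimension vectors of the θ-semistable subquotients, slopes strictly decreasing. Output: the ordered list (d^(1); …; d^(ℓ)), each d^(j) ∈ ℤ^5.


Via rank(M_{q-1}∘⋯∘M_p): M ≅ I[1,5], I[2,2]^3, I[4,4]^3.
μ_θ-semistable layers: μ^(1)=18; μ^(2)=32/3; μ^(3)=-4; μ^(4)=-26

((0, 0, 0, 3, 0); (0, 0, 1, 1, 1); (1, 1, 0, 0, 0); (0, 3, 0, 0, 0))


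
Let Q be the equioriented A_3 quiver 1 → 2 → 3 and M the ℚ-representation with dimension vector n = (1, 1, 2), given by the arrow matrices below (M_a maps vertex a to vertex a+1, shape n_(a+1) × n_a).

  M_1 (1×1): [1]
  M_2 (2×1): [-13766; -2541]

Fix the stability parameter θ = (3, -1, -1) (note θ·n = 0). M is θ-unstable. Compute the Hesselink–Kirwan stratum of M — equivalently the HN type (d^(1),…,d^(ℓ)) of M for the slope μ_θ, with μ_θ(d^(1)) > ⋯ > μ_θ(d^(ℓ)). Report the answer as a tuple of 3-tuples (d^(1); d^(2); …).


Via rank(M_{q-1}∘⋯∘M_p): M ≅ I[1,3], I[3,3].
μ_θ-semistable layers: μ^(1)=1/3; μ^(2)=-1

((1, 1, 1); (0, 0, 1))


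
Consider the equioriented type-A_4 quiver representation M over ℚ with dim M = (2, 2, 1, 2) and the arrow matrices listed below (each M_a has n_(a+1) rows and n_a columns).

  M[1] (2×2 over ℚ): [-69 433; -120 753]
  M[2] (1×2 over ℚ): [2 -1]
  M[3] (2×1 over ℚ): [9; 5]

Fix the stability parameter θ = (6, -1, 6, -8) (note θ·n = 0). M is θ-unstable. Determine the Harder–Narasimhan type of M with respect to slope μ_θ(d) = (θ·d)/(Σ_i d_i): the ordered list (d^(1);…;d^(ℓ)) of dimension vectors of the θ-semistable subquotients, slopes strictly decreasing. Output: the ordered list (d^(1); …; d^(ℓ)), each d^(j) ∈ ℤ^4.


Barcode: M ≅ I[1,2], I[1,4], I[4,4]. HN layers by μ_θ (3 steps, strictly decreasing):
  μ^(1)=5/2; μ^(2)=3/4; μ^(3)=-8

((1, 1, 0, 0); (1, 1, 1, 1); (0, 0, 0, 1))


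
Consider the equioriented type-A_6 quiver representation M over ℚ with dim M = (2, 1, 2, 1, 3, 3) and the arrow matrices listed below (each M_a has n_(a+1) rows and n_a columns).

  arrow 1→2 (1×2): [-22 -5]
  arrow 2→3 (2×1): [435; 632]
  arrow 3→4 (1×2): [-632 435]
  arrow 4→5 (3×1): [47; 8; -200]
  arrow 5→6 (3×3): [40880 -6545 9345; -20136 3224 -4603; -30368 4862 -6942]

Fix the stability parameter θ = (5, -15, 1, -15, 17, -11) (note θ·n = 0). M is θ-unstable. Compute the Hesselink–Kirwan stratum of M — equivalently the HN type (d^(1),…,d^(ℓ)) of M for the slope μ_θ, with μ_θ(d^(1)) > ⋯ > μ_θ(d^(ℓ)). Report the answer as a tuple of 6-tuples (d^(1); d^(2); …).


Interval decomposition of M: I[1,1], I[1,3], I[3,5], I[5,6]^2, I[6,6].
HN type (ℓ=7): μ^(1)=17; μ^(2)=5; μ^(3)=3; μ^(4)=1; μ^(5)=-5; μ^(6)=-7; μ^(7)=-11

((0, 0, 0, 0, 1, 0); (1, 0, 0, 0, 0, 0); (0, 0, 0, 0, 2, 2); (0, 0, 1, 0, 0, 0); (1, 1, 0, 0, 0, 0); (0, 0, 1, 1, 0, 0); (0, 0, 0, 0, 0, 1))


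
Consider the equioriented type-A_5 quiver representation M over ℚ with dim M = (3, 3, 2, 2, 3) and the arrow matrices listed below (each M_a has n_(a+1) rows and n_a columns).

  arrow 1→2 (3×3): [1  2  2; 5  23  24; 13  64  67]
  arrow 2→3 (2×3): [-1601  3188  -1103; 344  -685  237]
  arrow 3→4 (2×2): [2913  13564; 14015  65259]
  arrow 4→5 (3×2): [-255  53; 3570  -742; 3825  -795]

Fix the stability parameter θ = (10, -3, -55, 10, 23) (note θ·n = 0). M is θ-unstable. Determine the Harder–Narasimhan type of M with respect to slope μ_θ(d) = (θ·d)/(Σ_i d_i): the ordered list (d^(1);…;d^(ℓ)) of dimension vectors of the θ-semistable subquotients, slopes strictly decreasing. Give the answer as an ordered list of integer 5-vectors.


Interval decomposition of M: I[1,2], I[1,4], I[1,5], I[5,5]^2.
HN type (ℓ=4): μ^(1)=23; μ^(2)=10; μ^(3)=7/2; μ^(4)=-16

((0, 0, 0, 0, 3); (0, 0, 0, 2, 0); (1, 1, 0, 0, 0); (2, 2, 2, 0, 0))


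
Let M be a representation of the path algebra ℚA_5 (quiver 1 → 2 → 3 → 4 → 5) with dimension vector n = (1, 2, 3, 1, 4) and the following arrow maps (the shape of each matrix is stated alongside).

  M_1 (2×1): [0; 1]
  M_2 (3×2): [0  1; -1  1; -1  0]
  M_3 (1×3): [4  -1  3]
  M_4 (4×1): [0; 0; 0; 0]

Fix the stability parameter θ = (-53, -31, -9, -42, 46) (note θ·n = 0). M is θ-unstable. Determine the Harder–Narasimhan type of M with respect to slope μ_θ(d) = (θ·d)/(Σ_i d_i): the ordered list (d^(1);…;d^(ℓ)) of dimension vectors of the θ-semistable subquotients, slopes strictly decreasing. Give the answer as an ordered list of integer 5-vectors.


Barcode: M ≅ I[1,4], I[2,3], I[3,3], I[5,5]^4. HN layers by μ_θ (5 steps, strictly decreasing):
  μ^(1)=46; μ^(2)=-9; μ^(3)=-51/2; μ^(4)=-31; μ^(5)=-53

((0, 0, 0, 0, 4); (0, 0, 2, 0, 0); (0, 0, 1, 1, 0); (0, 2, 0, 0, 0); (1, 0, 0, 0, 0))


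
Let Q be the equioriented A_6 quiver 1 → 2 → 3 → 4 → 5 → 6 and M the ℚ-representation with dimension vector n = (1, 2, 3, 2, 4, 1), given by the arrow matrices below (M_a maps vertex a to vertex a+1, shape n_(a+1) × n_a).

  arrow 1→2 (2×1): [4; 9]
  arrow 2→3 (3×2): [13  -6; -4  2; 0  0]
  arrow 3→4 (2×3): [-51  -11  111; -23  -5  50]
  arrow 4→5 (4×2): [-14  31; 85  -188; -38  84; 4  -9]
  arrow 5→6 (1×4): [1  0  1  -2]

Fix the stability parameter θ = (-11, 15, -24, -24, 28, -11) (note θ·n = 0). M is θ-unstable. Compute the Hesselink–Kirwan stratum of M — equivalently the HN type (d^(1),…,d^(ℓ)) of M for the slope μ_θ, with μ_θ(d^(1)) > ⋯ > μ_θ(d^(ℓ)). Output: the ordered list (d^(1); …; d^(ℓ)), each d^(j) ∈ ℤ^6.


Interval decomposition of M: I[1,6], I[2,5], I[3,3], I[5,5]^2.
HN type (ℓ=4): μ^(1)=28; μ^(2)=17/2; μ^(3)=-11; μ^(4)=-24

((0, 0, 0, 0, 3, 0); (0, 0, 0, 0, 1, 1); (1, 2, 2, 2, 0, 0); (0, 0, 1, 0, 0, 0))


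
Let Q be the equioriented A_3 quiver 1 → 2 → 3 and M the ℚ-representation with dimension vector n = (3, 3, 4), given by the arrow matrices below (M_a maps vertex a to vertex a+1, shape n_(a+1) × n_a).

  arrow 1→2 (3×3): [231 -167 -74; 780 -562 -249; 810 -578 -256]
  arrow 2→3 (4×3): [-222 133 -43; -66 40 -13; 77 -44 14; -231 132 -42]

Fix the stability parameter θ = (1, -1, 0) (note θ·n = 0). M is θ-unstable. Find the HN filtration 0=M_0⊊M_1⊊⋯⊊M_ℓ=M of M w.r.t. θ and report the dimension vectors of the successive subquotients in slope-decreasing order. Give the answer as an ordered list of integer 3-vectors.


Interval decomposition of M: I[1,1], I[1,3]^2, I[2,3], I[3,3].
HN type (ℓ=3): μ^(1)=1; μ^(2)=0; μ^(3)=-1

((1, 0, 0); (2, 2, 4); (0, 1, 0))


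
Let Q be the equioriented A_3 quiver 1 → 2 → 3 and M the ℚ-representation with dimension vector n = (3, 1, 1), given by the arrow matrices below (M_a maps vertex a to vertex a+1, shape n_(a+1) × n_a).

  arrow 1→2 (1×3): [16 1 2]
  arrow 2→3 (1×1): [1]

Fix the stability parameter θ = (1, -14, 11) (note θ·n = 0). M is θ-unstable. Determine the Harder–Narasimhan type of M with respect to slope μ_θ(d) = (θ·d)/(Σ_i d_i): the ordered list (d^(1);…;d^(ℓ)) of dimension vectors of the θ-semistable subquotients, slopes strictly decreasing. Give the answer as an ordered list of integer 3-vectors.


Via rank(M_{q-1}∘⋯∘M_p): M ≅ I[1,1]^2, I[1,3].
μ_θ-semistable layers: μ^(1)=11; μ^(2)=1; μ^(3)=-13/2

((0, 0, 1); (2, 0, 0); (1, 1, 0))


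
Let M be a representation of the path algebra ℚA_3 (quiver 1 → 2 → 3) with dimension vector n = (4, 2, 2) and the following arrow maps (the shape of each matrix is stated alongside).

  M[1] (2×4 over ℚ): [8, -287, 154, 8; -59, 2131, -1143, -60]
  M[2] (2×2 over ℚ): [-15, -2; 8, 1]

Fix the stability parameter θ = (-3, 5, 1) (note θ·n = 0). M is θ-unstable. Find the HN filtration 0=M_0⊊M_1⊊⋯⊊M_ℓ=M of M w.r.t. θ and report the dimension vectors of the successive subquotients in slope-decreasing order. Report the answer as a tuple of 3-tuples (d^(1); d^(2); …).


Interval decomposition of M: I[1,1]^2, I[1,3]^2.
HN type (ℓ=2): μ^(1)=3; μ^(2)=-3

((0, 2, 2); (4, 0, 0))


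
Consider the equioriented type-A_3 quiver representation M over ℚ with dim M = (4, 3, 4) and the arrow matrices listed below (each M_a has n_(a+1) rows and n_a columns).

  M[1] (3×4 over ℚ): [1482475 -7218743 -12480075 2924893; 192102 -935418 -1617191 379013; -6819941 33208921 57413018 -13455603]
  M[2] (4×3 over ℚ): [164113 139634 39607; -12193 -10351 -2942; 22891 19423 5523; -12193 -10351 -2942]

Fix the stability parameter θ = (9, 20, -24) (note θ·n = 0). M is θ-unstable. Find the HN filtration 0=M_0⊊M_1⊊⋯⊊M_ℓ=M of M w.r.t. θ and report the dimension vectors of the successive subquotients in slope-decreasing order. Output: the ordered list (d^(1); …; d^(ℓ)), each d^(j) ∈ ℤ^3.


Via rank(M_{q-1}∘⋯∘M_p): M ≅ I[1,1], I[1,3]^3, I[3,3].
μ_θ-semistable layers: μ^(1)=9; μ^(2)=5/3; μ^(3)=-24

((1, 0, 0); (3, 3, 3); (0, 0, 1))


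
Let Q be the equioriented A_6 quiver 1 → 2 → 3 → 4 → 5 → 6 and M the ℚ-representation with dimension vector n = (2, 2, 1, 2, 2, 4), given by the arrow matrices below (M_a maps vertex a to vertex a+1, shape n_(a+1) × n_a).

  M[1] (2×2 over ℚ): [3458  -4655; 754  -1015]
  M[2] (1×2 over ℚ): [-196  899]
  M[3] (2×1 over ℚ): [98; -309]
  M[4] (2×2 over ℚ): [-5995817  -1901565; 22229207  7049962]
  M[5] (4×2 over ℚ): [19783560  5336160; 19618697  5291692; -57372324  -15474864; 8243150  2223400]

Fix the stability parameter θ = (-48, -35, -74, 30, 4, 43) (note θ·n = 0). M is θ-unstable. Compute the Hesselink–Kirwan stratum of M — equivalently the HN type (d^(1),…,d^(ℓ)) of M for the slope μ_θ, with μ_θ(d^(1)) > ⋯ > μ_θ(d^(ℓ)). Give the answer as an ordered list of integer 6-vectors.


Barcode: M ≅ I[1,1], I[1,6], I[2,2], I[4,5], I[6,6]^3. HN layers by μ_θ (5 steps, strictly decreasing):
  μ^(1)=43; μ^(2)=17; μ^(3)=-35; μ^(4)=-48; μ^(5)=-157/3

((0, 0, 0, 0, 0, 4); (0, 0, 0, 2, 2, 0); (0, 1, 0, 0, 0, 0); (1, 0, 0, 0, 0, 0); (1, 1, 1, 0, 0, 0))


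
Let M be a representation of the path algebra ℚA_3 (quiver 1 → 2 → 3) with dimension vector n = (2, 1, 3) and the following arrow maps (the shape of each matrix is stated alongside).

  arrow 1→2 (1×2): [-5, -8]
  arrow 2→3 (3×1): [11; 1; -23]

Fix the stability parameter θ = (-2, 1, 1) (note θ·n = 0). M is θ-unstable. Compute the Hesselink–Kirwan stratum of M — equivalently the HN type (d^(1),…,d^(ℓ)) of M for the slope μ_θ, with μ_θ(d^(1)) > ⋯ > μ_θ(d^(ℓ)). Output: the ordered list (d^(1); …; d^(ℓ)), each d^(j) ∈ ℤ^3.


Interval decomposition of M: I[1,1], I[1,3], I[3,3]^2.
HN type (ℓ=2): μ^(1)=1; μ^(2)=-2

((0, 1, 3); (2, 0, 0))


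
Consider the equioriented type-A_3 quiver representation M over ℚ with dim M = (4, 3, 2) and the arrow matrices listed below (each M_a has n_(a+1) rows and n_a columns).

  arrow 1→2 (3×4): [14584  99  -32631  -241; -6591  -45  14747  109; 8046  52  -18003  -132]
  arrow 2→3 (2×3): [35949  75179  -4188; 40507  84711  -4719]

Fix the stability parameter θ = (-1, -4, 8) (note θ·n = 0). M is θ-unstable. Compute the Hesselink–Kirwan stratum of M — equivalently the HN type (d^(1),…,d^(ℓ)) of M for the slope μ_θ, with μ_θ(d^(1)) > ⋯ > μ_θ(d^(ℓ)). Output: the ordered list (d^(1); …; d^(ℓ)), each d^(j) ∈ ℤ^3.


Barcode: M ≅ I[1,1], I[1,2], I[1,3]^2. HN layers by μ_θ (3 steps, strictly decreasing):
  μ^(1)=8; μ^(2)=-1; μ^(3)=-5/2

((0, 0, 2); (1, 0, 0); (3, 3, 0))


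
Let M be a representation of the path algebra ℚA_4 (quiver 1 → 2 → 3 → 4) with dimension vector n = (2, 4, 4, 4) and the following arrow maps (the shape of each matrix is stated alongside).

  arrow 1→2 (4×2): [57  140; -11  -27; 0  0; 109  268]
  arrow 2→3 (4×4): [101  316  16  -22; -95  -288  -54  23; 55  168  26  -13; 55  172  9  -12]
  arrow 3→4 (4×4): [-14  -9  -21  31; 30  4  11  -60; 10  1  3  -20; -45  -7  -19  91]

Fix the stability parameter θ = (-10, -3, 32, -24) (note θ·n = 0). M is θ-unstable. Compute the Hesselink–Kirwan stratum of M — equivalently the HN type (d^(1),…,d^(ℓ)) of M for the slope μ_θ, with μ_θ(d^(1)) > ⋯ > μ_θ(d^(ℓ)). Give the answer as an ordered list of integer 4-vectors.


Via rank(M_{q-1}∘⋯∘M_p): M ≅ I[1,2], I[1,4], I[2,4]^2, I[3,4].
μ_θ-semistable layers: μ^(1)=4; μ^(2)=-3; μ^(3)=-10

((0, 0, 4, 4); (0, 4, 0, 0); (2, 0, 0, 0))
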